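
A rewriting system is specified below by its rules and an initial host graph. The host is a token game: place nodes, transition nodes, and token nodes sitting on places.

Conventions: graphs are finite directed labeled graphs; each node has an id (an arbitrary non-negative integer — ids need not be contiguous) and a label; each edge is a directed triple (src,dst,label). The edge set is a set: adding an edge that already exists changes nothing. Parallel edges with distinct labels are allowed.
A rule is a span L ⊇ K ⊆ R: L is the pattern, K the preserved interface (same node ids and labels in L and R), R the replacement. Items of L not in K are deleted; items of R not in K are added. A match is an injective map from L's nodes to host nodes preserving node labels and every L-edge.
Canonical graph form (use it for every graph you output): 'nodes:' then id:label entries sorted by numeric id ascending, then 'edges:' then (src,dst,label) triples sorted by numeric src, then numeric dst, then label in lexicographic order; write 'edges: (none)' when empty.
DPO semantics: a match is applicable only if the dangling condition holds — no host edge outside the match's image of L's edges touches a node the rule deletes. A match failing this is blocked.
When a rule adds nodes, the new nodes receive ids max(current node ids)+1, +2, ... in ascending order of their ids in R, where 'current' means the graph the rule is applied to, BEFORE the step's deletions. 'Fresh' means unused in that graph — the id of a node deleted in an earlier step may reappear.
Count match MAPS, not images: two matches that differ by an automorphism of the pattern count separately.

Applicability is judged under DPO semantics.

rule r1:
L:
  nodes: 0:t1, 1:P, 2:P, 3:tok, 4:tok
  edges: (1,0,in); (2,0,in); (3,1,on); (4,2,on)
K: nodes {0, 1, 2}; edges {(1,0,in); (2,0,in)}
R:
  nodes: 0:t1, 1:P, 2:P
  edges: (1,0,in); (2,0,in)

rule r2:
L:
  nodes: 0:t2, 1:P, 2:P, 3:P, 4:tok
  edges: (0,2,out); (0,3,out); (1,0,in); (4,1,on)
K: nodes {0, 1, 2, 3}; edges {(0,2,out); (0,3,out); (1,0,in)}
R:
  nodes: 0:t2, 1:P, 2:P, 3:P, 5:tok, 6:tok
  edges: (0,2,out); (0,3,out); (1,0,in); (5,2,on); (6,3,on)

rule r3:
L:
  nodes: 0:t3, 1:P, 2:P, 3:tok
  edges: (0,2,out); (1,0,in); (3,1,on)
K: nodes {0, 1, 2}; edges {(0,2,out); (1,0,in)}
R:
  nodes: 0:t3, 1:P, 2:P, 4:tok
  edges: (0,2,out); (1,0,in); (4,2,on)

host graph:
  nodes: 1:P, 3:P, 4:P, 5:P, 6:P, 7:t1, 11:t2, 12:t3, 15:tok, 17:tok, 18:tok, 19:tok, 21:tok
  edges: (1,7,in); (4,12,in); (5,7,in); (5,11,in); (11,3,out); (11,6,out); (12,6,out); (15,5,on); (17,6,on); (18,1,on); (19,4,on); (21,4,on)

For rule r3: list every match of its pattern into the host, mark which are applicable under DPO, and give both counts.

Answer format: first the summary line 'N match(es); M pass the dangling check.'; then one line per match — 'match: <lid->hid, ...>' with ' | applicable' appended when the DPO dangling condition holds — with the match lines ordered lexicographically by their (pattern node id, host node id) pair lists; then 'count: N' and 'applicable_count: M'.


2 match(es); 2 pass the dangling check.
match: 0->12, 1->4, 2->6, 3->19 | applicable
match: 0->12, 1->4, 2->6, 3->21 | applicable
count: 2
applicable_count: 2


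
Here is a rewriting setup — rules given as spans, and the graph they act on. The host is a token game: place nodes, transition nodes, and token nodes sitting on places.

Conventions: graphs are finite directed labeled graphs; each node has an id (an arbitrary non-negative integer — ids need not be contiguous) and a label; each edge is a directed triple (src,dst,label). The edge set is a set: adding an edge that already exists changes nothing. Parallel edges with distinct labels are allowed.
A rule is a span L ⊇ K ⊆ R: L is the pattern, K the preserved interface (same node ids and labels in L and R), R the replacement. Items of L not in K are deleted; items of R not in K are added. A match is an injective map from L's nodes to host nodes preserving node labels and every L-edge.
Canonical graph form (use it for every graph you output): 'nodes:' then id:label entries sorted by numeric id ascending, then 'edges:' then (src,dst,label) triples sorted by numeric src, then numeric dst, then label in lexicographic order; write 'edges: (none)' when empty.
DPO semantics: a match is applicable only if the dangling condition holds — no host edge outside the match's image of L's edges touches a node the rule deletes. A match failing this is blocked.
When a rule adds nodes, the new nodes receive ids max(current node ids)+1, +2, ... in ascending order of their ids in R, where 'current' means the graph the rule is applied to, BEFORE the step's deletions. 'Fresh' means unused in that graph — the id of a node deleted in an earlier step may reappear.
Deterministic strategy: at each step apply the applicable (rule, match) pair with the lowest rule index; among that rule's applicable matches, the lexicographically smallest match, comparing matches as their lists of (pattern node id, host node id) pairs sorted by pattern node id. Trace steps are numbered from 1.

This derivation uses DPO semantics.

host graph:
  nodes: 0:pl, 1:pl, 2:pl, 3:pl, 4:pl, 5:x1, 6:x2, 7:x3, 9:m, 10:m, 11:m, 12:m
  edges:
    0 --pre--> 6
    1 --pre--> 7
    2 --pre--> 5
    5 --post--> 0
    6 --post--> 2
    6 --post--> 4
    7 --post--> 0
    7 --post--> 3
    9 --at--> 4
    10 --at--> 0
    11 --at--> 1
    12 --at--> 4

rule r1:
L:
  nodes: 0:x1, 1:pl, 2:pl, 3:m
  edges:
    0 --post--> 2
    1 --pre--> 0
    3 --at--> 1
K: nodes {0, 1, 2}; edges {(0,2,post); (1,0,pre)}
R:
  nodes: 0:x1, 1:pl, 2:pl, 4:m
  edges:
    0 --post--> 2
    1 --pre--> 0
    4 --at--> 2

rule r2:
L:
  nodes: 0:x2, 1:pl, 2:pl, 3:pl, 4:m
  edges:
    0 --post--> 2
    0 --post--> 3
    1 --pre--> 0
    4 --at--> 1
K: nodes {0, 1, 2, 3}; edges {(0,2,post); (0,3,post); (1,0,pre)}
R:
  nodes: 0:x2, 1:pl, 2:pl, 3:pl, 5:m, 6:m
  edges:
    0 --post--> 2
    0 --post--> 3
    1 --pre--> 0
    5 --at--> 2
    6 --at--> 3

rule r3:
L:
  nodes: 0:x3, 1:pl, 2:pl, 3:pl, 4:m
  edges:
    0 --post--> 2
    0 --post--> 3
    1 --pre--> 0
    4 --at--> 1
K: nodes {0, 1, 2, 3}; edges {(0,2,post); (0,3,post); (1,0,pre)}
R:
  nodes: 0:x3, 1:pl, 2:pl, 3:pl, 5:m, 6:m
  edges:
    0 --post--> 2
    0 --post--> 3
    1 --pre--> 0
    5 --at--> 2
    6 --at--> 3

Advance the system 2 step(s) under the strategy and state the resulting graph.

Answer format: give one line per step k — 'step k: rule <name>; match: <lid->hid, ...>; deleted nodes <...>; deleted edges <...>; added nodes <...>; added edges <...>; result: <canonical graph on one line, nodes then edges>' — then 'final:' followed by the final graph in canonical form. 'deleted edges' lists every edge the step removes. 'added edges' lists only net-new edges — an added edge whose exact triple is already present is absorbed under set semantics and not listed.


step 1: rule r2; match: 0->6, 1->0, 2->2, 3->4, 4->10; deleted nodes 10; deleted edges (10,0,at); added nodes 13, 14; added edges (13,2,at); (14,4,at); result: nodes: 0:pl, 1:pl, 2:pl, 3:pl, 4:pl, 5:x1, 6:x2, 7:x3, 9:m, 11:m, 12:m, 13:m, 14:m edges: (0,6,pre); (1,7,pre); (2,5,pre); (5,0,post); (6,2,post); (6,4,post); (7,0,post); (7,3,post); (9,4,at); (11,1,at); (12,4,at); (13,2,at); (14,4,at)
step 2: rule r1; match: 0->5, 1->2, 2->0, 3->13; deleted nodes 13; deleted edges (13,2,at); added nodes 15; added edges (15,0,at); result: nodes: 0:pl, 1:pl, 2:pl, 3:pl, 4:pl, 5:x1, 6:x2, 7:x3, 9:m, 11:m, 12:m, 14:m, 15:m edges: (0,6,pre); (1,7,pre); (2,5,pre); (5,0,post); (6,2,post); (6,4,post); (7,0,post); (7,3,post); (9,4,at); (11,1,at); (12,4,at); (14,4,at); (15,0,at)
final:
nodes: 0:pl, 1:pl, 2:pl, 3:pl, 4:pl, 5:x1, 6:x2, 7:x3, 9:m, 11:m, 12:m, 14:m, 15:m
edges: (0,6,pre); (1,7,pre); (2,5,pre); (5,0,post); (6,2,post); (6,4,post); (7,0,post); (7,3,post); (9,4,at); (11,1,at); (12,4,at); (14,4,at); (15,0,at)


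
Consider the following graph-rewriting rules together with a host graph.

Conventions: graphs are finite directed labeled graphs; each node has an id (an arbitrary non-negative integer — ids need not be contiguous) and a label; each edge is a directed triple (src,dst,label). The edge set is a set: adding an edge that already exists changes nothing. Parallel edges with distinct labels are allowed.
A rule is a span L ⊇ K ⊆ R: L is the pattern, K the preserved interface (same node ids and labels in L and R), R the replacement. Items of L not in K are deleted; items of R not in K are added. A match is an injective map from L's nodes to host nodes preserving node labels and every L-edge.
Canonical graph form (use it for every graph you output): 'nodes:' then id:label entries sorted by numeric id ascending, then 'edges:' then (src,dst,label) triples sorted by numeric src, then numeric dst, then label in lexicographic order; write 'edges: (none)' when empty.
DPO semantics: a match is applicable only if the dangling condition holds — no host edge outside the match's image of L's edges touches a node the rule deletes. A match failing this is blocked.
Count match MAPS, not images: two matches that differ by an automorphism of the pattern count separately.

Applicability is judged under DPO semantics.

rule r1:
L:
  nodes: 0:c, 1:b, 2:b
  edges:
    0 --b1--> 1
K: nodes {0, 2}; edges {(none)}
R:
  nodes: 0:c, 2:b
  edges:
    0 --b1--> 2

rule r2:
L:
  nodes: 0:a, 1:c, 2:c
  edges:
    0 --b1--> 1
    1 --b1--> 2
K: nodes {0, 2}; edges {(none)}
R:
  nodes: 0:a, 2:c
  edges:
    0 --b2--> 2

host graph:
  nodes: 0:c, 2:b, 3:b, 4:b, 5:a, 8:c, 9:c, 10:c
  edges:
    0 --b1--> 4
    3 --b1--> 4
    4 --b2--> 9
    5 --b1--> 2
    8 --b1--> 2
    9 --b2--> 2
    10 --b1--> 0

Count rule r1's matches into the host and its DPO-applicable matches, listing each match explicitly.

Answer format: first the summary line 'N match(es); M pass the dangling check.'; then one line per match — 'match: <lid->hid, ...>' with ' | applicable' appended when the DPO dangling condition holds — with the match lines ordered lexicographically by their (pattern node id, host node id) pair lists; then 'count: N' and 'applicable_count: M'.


4 match(es); 0 pass the dangling check.
match: 0->0, 1->4, 2->2
match: 0->0, 1->4, 2->3
match: 0->8, 1->2, 2->3
match: 0->8, 1->2, 2->4
count: 4
applicable_count: 0


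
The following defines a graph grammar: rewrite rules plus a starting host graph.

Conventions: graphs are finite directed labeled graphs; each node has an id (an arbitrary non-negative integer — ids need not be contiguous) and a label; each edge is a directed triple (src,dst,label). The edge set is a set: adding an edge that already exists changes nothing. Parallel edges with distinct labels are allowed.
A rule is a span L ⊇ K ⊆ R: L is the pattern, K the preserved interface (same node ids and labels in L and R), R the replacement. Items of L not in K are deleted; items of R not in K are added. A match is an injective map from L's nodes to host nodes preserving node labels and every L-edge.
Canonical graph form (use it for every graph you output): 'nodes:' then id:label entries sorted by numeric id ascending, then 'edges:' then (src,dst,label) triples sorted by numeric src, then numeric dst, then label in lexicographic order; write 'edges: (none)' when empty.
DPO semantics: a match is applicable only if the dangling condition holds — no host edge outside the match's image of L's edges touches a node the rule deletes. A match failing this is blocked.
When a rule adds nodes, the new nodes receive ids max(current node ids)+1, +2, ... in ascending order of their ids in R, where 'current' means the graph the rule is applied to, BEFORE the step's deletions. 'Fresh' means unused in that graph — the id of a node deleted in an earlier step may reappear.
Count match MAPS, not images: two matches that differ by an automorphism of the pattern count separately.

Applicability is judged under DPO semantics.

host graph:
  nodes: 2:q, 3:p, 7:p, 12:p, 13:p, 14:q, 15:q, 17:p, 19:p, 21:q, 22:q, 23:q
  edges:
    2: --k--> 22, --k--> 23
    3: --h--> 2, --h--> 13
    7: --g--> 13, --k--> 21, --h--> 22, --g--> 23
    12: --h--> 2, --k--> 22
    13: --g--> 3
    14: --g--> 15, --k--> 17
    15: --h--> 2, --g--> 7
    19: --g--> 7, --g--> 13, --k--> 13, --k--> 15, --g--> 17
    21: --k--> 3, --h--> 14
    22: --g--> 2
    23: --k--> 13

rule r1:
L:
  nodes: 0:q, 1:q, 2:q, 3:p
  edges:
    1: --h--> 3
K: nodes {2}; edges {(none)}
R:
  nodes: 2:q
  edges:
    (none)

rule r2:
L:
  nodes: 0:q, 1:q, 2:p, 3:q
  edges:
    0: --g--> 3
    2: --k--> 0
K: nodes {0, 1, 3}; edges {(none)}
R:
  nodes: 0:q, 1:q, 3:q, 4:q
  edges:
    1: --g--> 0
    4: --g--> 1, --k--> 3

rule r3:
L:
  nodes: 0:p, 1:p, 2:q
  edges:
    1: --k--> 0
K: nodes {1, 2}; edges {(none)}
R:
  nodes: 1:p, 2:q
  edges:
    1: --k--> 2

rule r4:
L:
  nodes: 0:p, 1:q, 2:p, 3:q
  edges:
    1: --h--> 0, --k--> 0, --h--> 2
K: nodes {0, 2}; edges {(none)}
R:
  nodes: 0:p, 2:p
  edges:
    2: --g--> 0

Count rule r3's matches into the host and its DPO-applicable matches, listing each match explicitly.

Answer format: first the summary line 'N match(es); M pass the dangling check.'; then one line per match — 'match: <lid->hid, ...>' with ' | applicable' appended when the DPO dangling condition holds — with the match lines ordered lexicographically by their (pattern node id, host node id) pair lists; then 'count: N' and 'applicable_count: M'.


6 match(es); 0 pass the dangling check.
match: 0->13, 1->19, 2->2
match: 0->13, 1->19, 2->14
match: 0->13, 1->19, 2->15
match: 0->13, 1->19, 2->21
match: 0->13, 1->19, 2->22
match: 0->13, 1->19, 2->23
count: 6
applicable_count: 0


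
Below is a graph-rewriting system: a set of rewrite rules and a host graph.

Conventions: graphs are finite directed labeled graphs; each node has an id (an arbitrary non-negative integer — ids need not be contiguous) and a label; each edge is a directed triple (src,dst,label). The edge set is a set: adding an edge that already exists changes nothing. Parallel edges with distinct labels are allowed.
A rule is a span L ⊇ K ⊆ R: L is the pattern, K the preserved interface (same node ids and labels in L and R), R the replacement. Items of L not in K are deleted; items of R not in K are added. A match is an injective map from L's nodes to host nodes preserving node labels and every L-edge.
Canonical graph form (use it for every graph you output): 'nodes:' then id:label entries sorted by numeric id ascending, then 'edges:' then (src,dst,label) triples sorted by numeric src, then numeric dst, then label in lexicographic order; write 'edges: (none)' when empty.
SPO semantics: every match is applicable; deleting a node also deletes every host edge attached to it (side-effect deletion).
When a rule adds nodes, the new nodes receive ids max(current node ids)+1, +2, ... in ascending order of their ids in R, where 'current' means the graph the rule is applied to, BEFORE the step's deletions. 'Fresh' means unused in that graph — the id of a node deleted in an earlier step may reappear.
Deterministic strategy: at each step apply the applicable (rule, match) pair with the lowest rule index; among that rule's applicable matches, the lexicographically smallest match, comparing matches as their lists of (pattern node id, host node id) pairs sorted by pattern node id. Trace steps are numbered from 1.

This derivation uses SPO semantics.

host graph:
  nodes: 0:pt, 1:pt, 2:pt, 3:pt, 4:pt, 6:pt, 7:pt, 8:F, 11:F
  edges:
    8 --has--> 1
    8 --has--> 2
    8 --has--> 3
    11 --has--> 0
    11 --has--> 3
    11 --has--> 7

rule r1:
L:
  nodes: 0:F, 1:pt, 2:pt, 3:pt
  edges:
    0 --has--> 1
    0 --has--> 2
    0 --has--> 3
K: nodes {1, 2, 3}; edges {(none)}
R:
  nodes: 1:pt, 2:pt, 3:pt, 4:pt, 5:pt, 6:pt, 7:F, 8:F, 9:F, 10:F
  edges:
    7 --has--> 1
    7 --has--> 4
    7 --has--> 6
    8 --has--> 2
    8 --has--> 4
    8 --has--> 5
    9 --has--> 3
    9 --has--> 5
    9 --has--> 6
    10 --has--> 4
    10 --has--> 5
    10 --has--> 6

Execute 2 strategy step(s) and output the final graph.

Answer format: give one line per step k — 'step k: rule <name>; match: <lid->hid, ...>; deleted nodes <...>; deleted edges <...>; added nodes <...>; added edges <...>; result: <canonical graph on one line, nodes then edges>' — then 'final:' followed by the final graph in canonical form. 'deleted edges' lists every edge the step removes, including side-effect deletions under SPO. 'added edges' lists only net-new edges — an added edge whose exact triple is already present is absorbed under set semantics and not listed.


step 1: rule r1; match: 0->8, 1->1, 2->2, 3->3; deleted nodes 8; deleted edges (8,1,has); (8,2,has); (8,3,has); added nodes 12, 13, 14, 15, 16, 17, 18; added edges (15,1,has); (15,12,has); (15,14,has); (16,2,has); (16,12,has); (16,13,has); (17,3,has); (17,13,has); (17,14,has); (18,12,has); (18,13,has); (18,14,has); result: nodes: 0:pt, 1:pt, 2:pt, 3:pt, 4:pt, 6:pt, 7:pt, 11:F, 12:pt, 13:pt, 14:pt, 15:F, 16:F, 17:F, 18:F edges: (11,0,has); (11,3,has); (11,7,has); (15,1,has); (15,12,has); (15,14,has); (16,2,has); (16,12,has); (16,13,has); (17,3,has); (17,13,has); (17,14,has); (18,12,has); (18,13,has); (18,14,has)
step 2: rule r1; match: 0->11, 1->0, 2->3, 3->7; deleted nodes 11; deleted edges (11,0,has); (11,3,has); (11,7,has); added nodes 19, 20, 21, 22, 23, 24, 25; added edges (22,0,has); (22,19,has); (22,21,has); (23,3,has); (23,19,has); (23,20,has); (24,7,has); (24,20,has); (24,21,has); (25,19,has); (25,20,has); (25,21,has); result: nodes: 0:pt, 1:pt, 2:pt, 3:pt, 4:pt, 6:pt, 7:pt, 12:pt, 13:pt, 14:pt, 15:F, 16:F, 17:F, 18:F, 19:pt, 20:pt, 21:pt, 22:F, 23:F, 24:F, 25:F edges: (15,1,has); (15,12,has); (15,14,has); (16,2,has); (16,12,has); (16,13,has); (17,3,has); (17,13,has); (17,14,has); (18,12,has); (18,13,has); (18,14,has); (22,0,has); (22,19,has); (22,21,has); (23,3,has); (23,19,has); (23,20,has); (24,7,has); (24,20,has); (24,21,has); (25,19,has); (25,20,has); (25,21,has)
final:
nodes: 0:pt, 1:pt, 2:pt, 3:pt, 4:pt, 6:pt, 7:pt, 12:pt, 13:pt, 14:pt, 15:F, 16:F, 17:F, 18:F, 19:pt, 20:pt, 21:pt, 22:F, 23:F, 24:F, 25:F
edges: (15,1,has); (15,12,has); (15,14,has); (16,2,has); (16,12,has); (16,13,has); (17,3,has); (17,13,has); (17,14,has); (18,12,has); (18,13,has); (18,14,has); (22,0,has); (22,19,has); (22,21,has); (23,3,has); (23,19,has); (23,20,has); (24,7,has); (24,20,has); (24,21,has); (25,19,has); (25,20,has); (25,21,has)


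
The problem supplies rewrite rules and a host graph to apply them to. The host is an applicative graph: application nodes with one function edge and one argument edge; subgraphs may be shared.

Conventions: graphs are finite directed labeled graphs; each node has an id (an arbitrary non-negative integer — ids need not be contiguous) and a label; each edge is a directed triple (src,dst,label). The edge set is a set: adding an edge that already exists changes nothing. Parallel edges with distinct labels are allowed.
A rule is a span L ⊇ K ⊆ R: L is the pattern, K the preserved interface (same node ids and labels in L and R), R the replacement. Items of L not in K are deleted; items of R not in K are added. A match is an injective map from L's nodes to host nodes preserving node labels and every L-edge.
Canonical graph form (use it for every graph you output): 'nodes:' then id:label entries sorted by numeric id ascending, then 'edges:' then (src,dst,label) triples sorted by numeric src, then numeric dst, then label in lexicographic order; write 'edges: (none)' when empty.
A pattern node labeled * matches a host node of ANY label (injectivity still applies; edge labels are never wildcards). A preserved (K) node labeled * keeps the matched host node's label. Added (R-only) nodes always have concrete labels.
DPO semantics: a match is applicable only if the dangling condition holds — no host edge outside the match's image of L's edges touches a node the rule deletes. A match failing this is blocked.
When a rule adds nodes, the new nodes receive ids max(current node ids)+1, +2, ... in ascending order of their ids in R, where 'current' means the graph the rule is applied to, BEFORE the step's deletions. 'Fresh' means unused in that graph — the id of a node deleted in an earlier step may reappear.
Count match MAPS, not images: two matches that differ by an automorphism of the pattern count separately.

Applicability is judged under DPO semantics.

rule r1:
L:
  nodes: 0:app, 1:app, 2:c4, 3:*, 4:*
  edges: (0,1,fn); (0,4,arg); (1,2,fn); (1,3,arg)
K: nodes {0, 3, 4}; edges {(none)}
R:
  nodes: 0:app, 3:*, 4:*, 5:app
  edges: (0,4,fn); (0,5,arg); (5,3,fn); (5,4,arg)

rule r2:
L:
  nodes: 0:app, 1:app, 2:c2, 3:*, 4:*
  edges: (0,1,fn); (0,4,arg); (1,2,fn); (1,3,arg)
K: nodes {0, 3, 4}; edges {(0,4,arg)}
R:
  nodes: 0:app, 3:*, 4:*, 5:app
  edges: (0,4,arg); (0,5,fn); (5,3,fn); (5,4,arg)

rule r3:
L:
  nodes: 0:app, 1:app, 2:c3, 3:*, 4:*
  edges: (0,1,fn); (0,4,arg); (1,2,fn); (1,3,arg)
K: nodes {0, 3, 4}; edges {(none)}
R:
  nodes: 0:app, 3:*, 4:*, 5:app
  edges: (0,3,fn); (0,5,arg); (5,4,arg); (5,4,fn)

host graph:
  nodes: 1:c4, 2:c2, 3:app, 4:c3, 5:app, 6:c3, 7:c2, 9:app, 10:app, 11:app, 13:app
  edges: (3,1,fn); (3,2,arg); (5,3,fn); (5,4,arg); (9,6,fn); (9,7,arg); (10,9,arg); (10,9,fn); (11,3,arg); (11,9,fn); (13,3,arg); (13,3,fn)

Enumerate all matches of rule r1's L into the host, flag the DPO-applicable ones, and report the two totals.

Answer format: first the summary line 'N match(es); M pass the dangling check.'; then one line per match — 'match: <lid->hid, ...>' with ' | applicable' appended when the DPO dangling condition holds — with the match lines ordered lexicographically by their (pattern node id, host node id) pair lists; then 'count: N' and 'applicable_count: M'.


1 match(es); 0 pass the dangling check.
match: 0->5, 1->3, 2->1, 3->2, 4->4
count: 1
applicable_count: 0


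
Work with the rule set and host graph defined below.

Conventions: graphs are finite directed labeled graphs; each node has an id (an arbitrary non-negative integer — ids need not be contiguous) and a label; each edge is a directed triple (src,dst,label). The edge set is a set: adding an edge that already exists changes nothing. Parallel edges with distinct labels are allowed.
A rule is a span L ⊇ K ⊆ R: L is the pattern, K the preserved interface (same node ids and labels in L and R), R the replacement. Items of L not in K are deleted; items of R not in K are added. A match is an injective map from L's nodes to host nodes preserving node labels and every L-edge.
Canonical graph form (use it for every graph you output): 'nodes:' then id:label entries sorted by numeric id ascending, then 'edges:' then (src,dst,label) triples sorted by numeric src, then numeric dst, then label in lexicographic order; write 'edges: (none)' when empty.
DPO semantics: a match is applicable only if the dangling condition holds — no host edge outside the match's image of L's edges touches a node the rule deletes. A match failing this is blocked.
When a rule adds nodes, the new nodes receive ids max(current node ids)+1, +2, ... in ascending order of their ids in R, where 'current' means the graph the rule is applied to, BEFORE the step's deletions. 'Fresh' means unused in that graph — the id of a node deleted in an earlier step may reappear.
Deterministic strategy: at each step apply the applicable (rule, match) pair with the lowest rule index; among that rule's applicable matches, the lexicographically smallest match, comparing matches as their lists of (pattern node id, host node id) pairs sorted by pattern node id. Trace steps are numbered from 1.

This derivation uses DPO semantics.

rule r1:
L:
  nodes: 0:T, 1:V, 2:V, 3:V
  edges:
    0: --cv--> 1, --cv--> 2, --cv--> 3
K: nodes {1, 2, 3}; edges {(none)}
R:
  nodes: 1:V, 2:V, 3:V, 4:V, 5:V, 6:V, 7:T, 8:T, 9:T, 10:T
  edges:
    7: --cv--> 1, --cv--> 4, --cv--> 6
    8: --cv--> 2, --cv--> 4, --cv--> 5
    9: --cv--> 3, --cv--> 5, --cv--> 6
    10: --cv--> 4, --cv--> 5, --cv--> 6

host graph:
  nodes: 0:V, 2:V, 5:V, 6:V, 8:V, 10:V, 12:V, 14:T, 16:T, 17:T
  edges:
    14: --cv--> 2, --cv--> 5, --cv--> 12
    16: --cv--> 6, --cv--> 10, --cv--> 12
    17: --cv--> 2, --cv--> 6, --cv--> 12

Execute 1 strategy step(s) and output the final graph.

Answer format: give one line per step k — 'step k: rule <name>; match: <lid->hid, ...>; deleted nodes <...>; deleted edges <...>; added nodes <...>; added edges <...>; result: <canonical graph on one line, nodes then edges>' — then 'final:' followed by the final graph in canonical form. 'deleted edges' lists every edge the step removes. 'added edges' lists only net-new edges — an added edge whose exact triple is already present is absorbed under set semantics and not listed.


step 1: rule r1; match: 0->14, 1->2, 2->5, 3->12; deleted nodes 14; deleted edges (14,2,cv); (14,5,cv); (14,12,cv); added nodes 18, 19, 20, 21, 22, 23, 24; added edges (21,2,cv); (21,18,cv); (21,20,cv); (22,5,cv); (22,18,cv); (22,19,cv); (23,12,cv); (23,19,cv); (23,20,cv); (24,18,cv); (24,19,cv); (24,20,cv); result: nodes: 0:V, 2:V, 5:V, 6:V, 8:V, 10:V, 12:V, 16:T, 17:T, 18:V, 19:V, 20:V, 21:T, 22:T, 23:T, 24:T edges: (16,6,cv); (16,10,cv); (16,12,cv); (17,2,cv); (17,6,cv); (17,12,cv); (21,2,cv); (21,18,cv); (21,20,cv); (22,5,cv); (22,18,cv); (22,19,cv); (23,12,cv); (23,19,cv); (23,20,cv); (24,18,cv); (24,19,cv); (24,20,cv)
final:
nodes: 0:V, 2:V, 5:V, 6:V, 8:V, 10:V, 12:V, 16:T, 17:T, 18:V, 19:V, 20:V, 21:T, 22:T, 23:T, 24:T
edges: (16,6,cv); (16,10,cv); (16,12,cv); (17,2,cv); (17,6,cv); (17,12,cv); (21,2,cv); (21,18,cv); (21,20,cv); (22,5,cv); (22,18,cv); (22,19,cv); (23,12,cv); (23,19,cv); (23,20,cv); (24,18,cv); (24,19,cv); (24,20,cv)


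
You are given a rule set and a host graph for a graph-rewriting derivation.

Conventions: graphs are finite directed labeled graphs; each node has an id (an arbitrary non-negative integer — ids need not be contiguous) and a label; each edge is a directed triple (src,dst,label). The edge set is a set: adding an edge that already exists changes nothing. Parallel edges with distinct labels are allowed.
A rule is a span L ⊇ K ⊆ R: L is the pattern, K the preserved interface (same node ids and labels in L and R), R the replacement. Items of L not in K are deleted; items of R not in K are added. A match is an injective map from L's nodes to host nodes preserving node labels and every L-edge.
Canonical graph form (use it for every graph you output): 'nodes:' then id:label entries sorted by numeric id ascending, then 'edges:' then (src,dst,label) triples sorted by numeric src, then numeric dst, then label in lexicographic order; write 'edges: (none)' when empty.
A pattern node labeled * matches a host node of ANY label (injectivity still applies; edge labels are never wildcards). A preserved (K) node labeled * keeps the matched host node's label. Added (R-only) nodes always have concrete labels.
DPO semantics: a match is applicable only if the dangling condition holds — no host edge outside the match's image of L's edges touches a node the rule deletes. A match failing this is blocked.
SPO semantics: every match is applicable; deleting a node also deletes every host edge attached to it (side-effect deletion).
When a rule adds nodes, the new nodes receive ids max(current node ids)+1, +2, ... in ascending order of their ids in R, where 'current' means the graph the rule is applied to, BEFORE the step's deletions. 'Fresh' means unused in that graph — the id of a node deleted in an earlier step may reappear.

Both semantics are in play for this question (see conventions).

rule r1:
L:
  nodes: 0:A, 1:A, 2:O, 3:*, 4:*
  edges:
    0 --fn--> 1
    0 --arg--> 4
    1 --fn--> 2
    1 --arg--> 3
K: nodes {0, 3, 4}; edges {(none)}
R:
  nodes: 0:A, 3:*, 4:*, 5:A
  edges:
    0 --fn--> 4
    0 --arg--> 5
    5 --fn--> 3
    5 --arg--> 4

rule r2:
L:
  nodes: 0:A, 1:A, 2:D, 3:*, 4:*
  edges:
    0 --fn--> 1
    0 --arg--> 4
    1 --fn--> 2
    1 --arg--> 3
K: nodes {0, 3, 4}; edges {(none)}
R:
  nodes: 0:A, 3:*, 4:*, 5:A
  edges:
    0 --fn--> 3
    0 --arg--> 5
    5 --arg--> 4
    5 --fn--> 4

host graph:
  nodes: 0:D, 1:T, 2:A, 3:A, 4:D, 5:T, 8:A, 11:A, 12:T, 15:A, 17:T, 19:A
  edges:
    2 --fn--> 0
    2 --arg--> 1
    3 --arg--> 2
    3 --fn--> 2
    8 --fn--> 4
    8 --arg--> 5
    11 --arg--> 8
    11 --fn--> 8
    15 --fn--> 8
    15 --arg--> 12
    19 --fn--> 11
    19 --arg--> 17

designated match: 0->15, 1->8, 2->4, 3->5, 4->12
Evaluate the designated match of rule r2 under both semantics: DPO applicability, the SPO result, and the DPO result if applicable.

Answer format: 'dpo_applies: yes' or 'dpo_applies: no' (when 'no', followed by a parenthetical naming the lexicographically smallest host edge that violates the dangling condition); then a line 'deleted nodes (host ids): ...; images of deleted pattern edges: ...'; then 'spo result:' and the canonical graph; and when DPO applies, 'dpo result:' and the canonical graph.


dpo_applies: no
(the rule deletes node 8, which keeps host edge (11,8,arg) outside the match image — the dangling condition fails, DPO blocks; SPO proceeds and side-deletes such edges)
deleted nodes (host ids): 4, 8; images of deleted pattern edges: (8,4,fn); (8,5,arg); (15,8,fn); (15,12,arg)
spo result:
nodes: 0:D, 1:T, 2:A, 3:A, 5:T, 11:A, 12:T, 15:A, 17:T, 19:A, 20:A
edges: (2,0,fn); (2,1,arg); (3,2,arg); (3,2,fn); (15,5,fn); (15,20,arg); (19,11,fn); (19,17,arg); (20,12,arg); (20,12,fn)


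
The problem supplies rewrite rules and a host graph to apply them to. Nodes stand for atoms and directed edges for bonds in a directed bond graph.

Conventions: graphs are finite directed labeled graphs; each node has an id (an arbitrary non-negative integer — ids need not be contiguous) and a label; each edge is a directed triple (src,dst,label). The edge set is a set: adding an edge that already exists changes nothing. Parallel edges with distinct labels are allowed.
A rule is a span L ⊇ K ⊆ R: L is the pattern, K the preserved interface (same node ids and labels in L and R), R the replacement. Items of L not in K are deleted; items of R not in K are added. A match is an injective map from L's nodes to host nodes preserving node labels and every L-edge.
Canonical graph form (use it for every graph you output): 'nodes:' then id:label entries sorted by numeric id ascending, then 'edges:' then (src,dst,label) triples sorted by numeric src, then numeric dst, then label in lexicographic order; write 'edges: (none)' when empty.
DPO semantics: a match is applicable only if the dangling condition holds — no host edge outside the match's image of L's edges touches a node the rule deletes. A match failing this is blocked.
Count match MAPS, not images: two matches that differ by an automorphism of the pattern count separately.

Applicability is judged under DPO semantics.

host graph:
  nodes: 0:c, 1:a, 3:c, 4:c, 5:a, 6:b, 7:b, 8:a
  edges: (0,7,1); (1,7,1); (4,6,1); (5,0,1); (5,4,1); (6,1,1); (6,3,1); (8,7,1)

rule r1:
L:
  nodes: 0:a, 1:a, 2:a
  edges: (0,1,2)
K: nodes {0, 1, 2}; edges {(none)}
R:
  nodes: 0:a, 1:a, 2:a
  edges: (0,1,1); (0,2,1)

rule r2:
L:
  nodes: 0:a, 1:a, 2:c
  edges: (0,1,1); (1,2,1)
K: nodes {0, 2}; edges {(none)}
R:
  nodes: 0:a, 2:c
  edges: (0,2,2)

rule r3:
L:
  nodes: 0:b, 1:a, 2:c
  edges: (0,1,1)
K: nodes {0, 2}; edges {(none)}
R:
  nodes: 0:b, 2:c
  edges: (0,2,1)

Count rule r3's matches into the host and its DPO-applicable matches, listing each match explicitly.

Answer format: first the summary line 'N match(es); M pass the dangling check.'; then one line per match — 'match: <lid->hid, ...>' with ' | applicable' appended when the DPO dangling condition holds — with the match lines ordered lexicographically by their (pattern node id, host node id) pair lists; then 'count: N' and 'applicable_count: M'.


3 match(es); 0 pass the dangling check.
match: 0->6, 1->1, 2->0
match: 0->6, 1->1, 2->3
match: 0->6, 1->1, 2->4
count: 3
applicable_count: 0


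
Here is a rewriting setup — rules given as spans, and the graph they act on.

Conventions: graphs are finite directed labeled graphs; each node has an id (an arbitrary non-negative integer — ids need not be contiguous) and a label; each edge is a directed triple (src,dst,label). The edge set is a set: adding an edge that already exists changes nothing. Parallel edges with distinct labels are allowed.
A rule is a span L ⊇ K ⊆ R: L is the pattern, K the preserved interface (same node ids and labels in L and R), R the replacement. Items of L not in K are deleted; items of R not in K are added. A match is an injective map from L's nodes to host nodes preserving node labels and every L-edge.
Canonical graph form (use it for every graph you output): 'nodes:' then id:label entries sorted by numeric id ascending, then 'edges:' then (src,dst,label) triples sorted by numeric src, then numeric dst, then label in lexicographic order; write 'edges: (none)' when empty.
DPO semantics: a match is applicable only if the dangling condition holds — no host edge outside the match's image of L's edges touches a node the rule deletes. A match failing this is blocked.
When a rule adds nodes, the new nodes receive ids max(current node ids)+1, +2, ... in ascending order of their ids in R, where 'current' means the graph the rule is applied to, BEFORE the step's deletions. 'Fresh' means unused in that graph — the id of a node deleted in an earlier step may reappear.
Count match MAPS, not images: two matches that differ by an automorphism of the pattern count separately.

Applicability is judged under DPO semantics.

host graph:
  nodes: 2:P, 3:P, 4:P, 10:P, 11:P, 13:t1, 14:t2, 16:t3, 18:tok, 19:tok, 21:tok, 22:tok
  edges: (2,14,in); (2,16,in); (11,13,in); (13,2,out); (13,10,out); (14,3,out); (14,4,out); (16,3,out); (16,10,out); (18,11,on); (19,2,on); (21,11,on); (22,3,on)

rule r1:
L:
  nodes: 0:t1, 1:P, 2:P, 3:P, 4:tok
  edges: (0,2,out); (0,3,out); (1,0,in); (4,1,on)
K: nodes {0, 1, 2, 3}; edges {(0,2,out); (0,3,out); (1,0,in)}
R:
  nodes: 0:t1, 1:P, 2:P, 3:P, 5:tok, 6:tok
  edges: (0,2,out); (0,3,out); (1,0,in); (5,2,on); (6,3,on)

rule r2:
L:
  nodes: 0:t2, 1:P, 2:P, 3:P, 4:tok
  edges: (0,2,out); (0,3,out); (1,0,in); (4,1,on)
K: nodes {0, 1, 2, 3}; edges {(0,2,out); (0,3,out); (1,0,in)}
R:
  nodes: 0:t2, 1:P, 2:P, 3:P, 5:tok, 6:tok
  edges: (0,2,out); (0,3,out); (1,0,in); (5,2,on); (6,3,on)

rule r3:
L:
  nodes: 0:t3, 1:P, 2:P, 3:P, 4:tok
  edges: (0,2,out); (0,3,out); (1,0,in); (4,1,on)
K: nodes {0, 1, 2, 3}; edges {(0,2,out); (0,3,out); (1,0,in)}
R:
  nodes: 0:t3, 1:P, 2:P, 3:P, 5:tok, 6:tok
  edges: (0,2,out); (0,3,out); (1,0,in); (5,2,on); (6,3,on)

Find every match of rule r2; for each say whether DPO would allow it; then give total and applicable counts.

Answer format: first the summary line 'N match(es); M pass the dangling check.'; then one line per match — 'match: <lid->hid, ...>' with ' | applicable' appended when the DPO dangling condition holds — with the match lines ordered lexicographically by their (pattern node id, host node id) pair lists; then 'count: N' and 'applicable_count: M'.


2 match(es); 2 pass the dangling check.
match: 0->14, 1->2, 2->3, 3->4, 4->19 | applicable
match: 0->14, 1->2, 2->4, 3->3, 4->19 | applicable
count: 2
applicable_count: 2


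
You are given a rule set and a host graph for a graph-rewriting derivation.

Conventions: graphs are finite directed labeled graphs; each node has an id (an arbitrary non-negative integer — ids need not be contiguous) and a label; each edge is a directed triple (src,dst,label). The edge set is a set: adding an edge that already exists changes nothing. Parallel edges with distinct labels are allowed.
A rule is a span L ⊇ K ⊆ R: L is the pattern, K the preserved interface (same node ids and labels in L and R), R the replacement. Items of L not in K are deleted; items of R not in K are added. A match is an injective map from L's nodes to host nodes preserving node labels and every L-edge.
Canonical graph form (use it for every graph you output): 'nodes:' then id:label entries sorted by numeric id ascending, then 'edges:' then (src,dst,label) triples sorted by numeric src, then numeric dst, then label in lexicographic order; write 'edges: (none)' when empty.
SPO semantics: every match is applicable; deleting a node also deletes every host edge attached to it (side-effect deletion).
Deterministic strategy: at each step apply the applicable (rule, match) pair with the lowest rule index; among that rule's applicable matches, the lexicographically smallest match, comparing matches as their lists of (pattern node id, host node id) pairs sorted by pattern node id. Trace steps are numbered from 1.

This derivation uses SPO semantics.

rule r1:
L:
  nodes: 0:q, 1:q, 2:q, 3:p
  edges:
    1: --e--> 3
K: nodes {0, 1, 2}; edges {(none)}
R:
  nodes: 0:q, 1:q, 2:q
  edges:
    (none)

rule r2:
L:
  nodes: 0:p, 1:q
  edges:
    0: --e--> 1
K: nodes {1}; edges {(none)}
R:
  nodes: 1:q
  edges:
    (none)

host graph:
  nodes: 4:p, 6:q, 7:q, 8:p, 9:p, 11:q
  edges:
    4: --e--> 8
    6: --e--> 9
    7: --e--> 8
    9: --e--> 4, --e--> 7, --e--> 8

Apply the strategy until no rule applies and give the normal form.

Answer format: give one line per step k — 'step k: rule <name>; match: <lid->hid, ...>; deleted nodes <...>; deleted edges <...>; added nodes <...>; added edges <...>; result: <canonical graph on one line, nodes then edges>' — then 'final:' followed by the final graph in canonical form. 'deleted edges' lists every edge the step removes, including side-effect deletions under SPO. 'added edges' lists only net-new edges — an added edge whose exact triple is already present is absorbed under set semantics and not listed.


step 1: rule r1; match: 0->6, 1->7, 2->11, 3->8; deleted nodes 8; deleted edges (4,8,e); (7,8,e); (9,8,e); added nodes (none); added edges (none); result: nodes: 4:p, 6:q, 7:q, 9:p, 11:q edges: (6,9,e); (9,4,e); (9,7,e)
step 2: rule r1; match: 0->7, 1->6, 2->11, 3->9; deleted nodes 9; deleted edges (6,9,e); (9,4,e); (9,7,e); added nodes (none); added edges (none); result: nodes: 4:p, 6:q, 7:q, 11:q edges: (none)
final:
nodes: 4:p, 6:q, 7:q, 11:q
edges: (none)


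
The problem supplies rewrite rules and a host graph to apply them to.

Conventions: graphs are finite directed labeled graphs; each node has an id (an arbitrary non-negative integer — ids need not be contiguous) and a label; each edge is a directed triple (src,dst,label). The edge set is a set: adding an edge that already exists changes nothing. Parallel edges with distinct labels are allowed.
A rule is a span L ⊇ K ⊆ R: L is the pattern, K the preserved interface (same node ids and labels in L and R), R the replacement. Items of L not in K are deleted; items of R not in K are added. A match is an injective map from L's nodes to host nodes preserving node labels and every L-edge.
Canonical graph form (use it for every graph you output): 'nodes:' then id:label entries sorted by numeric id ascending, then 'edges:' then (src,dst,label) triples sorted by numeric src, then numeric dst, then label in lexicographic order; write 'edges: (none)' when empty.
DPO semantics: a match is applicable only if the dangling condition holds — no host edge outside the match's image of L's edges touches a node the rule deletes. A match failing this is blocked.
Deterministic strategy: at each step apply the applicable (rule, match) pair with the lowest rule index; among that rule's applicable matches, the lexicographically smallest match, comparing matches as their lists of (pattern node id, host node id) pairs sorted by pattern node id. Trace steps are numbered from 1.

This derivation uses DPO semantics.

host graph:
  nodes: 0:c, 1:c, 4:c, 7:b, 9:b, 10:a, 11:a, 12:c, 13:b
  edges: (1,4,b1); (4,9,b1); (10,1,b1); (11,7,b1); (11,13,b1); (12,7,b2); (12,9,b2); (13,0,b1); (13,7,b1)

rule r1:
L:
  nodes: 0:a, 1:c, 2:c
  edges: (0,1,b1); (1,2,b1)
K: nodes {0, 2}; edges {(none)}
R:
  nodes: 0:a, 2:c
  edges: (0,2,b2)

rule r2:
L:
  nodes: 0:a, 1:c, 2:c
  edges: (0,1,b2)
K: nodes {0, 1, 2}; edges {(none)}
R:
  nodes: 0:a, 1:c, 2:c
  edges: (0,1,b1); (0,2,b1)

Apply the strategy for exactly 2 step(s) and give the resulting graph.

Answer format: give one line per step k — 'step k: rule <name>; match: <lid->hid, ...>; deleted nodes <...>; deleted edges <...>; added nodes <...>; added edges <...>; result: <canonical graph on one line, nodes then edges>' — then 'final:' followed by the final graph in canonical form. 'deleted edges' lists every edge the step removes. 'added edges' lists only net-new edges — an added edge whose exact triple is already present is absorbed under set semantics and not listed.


step 1: rule r1; match: 0->10, 1->1, 2->4; deleted nodes 1; deleted edges (1,4,b1); (10,1,b1); added nodes (none); added edges (10,4,b2); result: nodes: 0:c, 4:c, 7:b, 9:b, 10:a, 11:a, 12:c, 13:b edges: (4,9,b1); (10,4,b2); (11,7,b1); (11,13,b1); (12,7,b2); (12,9,b2); (13,0,b1); (13,7,b1)
step 2: rule r2; match: 0->10, 1->4, 2->0; deleted nodes (none); deleted edges (10,4,b2); added nodes (none); added edges (10,0,b1); (10,4,b1); result: nodes: 0:c, 4:c, 7:b, 9:b, 10:a, 11:a, 12:c, 13:b edges: (4,9,b1); (10,0,b1); (10,4,b1); (11,7,b1); (11,13,b1); (12,7,b2); (12,9,b2); (13,0,b1); (13,7,b1)
final:
nodes: 0:c, 4:c, 7:b, 9:b, 10:a, 11:a, 12:c, 13:b
edges: (4,9,b1); (10,0,b1); (10,4,b1); (11,7,b1); (11,13,b1); (12,7,b2); (12,9,b2); (13,0,b1); (13,7,b1)
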